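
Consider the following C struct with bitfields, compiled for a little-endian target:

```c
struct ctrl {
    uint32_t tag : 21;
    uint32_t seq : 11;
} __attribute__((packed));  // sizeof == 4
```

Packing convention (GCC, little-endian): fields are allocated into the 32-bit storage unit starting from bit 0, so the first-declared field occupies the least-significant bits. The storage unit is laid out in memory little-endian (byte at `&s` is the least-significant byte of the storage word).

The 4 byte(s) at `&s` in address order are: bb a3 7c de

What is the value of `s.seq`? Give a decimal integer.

[0]=0xbb [1]=0xa3 [2]=0x7c [3]=0xde (little-endian) → word 0xde7ca3bb
tag [0+:21] = (word>>0) & 0x1fffff = 1876923
seq [21+:11] = (word>>21) & 0x7ff = 1779  ←

1779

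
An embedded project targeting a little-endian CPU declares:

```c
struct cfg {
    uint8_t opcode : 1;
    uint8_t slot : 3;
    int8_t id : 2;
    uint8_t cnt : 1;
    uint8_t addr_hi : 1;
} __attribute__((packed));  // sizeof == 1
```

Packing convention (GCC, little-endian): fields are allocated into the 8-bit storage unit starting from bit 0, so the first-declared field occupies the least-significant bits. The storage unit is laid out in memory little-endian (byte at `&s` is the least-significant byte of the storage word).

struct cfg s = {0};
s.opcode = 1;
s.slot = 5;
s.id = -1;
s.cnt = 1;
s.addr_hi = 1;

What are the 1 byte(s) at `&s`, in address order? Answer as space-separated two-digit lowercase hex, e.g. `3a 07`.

fb

opcode:1 = 1 → 0x1 << 0 → word 0x01
slot:3 = 5 → 0x5 << 1 → word 0x0b
id:2 = -1 → 0x3 << 4 → word 0x3b
cnt:1 = 1 → 0x1 << 6 → word 0x7b
addr_hi:1 = 1 → 0x1 << 7 → word 0xfb
word = 0xfb → little-endian bytes:
  [0]=0xfb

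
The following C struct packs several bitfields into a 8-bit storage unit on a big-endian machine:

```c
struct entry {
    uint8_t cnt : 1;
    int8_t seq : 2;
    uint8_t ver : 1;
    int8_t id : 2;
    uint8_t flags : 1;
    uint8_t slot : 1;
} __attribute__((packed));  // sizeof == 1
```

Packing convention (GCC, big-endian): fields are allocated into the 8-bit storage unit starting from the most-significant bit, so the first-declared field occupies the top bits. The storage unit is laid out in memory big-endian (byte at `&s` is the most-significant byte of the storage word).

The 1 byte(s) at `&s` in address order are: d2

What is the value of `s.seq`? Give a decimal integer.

-2

[0]=0xd2 (big-endian) → word 0xd2
cnt [7+:1] = (word>>7) & 0x1 = 1
seq [5+:2] = (word>>5) & 0x3 = 2  ←
ver [4+:1] = (word>>4) & 0x1 = 1
id [2+:2] = (word>>2) & 0x3 = 0
flags [1+:1] = (word>>1) & 0x1 = 1
slot [0+:1] = (word>>0) & 0x1 = 0
seq signed 2b, MSB=1: 2 - 4 = -2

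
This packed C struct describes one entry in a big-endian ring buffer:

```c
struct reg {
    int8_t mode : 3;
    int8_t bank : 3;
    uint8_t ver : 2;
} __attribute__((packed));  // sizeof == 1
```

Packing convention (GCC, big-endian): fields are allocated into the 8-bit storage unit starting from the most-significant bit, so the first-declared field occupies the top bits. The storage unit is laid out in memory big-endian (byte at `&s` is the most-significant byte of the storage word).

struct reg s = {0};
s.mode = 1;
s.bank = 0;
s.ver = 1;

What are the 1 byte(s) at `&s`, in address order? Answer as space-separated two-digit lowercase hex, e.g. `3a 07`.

21

[5+:3] mode=1 & 0x7 = 0x1; word=0x20
[2+:3] bank=0 & 0x7 = 0x0; word=0x20
[0+:2] ver=1 & 0x3 = 0x1; word=0x21
word = 0x21 → big-endian bytes:
  [0]=0x21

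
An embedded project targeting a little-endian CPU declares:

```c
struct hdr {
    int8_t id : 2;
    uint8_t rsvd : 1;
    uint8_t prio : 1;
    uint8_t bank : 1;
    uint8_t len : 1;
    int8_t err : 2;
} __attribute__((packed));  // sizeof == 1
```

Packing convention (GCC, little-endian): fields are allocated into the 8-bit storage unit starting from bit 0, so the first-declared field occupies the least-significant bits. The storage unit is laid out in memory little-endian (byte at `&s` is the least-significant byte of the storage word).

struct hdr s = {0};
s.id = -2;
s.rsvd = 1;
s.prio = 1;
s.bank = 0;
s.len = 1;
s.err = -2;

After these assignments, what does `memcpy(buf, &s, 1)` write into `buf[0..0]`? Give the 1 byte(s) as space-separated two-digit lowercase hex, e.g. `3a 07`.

ae

id:2 = -2 → 0x2 << 0 → word 0x02
rsvd:1 = 1 → 0x1 << 2 → word 0x06
prio:1 = 1 → 0x1 << 3 → word 0x0e
bank:1 = 0 → 0x0 << 4 → word 0x0e
len:1 = 1 → 0x1 << 5 → word 0x2e
err:2 = -2 → 0x2 << 6 → word 0xae
word = 0xae → little-endian bytes:
  [0]=0xae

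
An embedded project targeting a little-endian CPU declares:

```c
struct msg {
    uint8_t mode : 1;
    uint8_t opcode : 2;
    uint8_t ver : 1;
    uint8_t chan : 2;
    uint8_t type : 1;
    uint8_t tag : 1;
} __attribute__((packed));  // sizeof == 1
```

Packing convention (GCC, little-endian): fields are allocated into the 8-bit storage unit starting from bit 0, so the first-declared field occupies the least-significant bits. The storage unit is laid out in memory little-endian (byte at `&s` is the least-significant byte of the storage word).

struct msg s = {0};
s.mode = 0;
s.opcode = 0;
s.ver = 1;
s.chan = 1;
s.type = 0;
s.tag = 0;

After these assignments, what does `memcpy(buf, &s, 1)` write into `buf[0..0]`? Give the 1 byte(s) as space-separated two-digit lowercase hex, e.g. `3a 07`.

[0+:1] mode=0 & 0x1 = 0x0; word=0x00
[1+:2] opcode=0 & 0x3 = 0x0; word=0x00
[3+:1] ver=1 & 0x1 = 0x1; word=0x08
[4+:2] chan=1 & 0x3 = 0x1; word=0x18
[6+:1] type=0 & 0x1 = 0x0; word=0x18
[7+:1] tag=0 & 0x1 = 0x0; word=0x18
word = 0x18 → little-endian bytes:
  [0]=0x18

18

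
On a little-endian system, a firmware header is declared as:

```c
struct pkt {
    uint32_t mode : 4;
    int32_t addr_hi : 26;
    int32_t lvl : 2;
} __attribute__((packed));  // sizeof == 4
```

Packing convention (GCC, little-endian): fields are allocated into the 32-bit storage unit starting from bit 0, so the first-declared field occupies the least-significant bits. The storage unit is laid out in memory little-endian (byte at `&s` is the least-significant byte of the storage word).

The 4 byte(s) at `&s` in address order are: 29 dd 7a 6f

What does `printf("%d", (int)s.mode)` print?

9

[0]=0x29 [1]=0xdd [2]=0x7a [3]=0x6f (little-endian) → word 0x6f7add29
mode [0+:4] = (word>>0) & 0xf = 9  ←
addr_hi [4+:26] = (word>>4) & 0x3ffffff = 49786322
lvl [30+:2] = (word>>30) & 0x3 = 1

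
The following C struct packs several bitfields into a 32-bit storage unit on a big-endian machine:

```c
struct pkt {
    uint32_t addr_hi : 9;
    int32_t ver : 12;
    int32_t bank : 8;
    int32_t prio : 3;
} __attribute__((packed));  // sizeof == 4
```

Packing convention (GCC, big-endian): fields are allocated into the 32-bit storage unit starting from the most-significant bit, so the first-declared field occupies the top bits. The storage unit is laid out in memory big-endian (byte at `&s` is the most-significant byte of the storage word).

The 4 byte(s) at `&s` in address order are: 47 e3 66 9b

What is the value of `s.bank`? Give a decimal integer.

[0]=0x47 [1]=0xe3 [2]=0x66 [3]=0x9b (big-endian) → word 0x47e3669b
addr_hi [23+:9] = (word>>23) & 0x1ff = 143
ver [11+:12] = (word>>11) & 0xfff = 3180
bank [3+:8] = (word>>3) & 0xff = 211  ←
prio [0+:3] = (word>>0) & 0x7 = 3
bank signed 8b, MSB=1: 211 - 256 = -45

-45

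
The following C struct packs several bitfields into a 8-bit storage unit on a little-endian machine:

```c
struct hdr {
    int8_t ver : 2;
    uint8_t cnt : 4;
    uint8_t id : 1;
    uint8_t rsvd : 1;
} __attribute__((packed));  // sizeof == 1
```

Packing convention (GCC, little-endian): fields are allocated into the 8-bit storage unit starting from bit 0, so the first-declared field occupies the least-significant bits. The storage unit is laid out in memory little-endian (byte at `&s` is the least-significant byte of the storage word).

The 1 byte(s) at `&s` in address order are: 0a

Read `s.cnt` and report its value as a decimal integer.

[0]=0x0a (little-endian) → word 0x0a
ver [0+:2] = (word>>0) & 0x3 = 2
cnt [2+:4] = (word>>2) & 0xf = 2  ←
id [6+:1] = (word>>6) & 0x1 = 0
rsvd [7+:1] = (word>>7) & 0x1 = 0

2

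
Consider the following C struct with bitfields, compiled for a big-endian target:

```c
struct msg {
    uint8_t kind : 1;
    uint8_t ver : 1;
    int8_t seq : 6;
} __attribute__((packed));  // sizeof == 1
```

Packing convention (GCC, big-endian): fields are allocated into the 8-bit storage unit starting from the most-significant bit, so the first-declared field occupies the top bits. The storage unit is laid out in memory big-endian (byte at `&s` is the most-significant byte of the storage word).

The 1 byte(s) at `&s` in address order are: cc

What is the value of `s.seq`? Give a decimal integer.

12

[0]=0xcc (big-endian) → word 0xcc
kind:1 @ bit 7 → (0xcc>>7)&0x1 = 0x1
ver:1 @ bit 6 → (0xcc>>6)&0x1 = 0x1
seq:6 @ bit 0 → (0xcc>>0)&0x3f = 0xc  ←
seq signed 6b, MSB=0: value = 12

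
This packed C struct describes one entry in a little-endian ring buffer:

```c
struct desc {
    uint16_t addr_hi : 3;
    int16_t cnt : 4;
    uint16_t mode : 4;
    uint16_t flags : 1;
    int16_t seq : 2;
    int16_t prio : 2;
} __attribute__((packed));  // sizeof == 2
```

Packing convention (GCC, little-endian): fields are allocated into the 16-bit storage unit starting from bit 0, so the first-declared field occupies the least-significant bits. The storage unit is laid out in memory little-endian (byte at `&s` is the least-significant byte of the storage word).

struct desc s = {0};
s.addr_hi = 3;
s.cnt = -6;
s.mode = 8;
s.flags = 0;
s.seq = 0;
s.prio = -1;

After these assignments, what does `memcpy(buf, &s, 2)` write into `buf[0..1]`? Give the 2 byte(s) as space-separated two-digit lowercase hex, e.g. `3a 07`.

53 c4

addr_hi (3b) val=3 bits=0x3 at bit 0: 0x0003
cnt (4b) val=-6 bits=0xa at bit 3: 0x0053
mode (4b) val=8 bits=0x8 at bit 7: 0x0453
flags (1b) val=0 bits=0x0 at bit 11: 0x0453
seq (2b) val=0 bits=0x0 at bit 12: 0x0453
prio (2b) val=-1 bits=0x3 at bit 14: 0xc453
word = 0xc453 → little-endian bytes:
  [0]=0x53  [1]=0xc4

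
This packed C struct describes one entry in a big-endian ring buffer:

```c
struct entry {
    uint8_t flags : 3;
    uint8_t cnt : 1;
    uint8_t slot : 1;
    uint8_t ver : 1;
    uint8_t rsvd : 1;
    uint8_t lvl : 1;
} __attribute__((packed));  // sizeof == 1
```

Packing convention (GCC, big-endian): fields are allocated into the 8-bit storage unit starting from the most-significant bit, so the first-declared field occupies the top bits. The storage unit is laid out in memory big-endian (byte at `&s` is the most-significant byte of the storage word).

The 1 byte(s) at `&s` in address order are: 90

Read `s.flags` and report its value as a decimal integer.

[0]=0x90 (big-endian) → word 0x90
flags:3 @ bit 5 → (0x90>>5)&0x7 = 0x4  ←
cnt:1 @ bit 4 → (0x90>>4)&0x1 = 0x1
slot:1 @ bit 3 → (0x90>>3)&0x1 = 0x0
ver:1 @ bit 2 → (0x90>>2)&0x1 = 0x0
rsvd:1 @ bit 1 → (0x90>>1)&0x1 = 0x0
lvl:1 @ bit 0 → (0x90>>0)&0x1 = 0x0

4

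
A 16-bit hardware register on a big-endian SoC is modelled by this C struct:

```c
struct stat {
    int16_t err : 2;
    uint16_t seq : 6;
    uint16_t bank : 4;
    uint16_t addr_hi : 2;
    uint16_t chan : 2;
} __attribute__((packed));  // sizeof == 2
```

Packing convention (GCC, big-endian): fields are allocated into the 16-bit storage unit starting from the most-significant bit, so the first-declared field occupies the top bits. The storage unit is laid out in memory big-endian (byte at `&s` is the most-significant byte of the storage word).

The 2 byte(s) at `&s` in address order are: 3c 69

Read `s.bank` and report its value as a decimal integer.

6

[0]=0x3c [1]=0x69 (big-endian) → word 0x3c69
err:2 @ bit 14 → (0x3c69>>14)&0x3 = 0x0
seq:6 @ bit 8 → (0x3c69>>8)&0x3f = 0x3c
bank:4 @ bit 4 → (0x3c69>>4)&0xf = 0x6  ←
addr_hi:2 @ bit 2 → (0x3c69>>2)&0x3 = 0x2
chan:2 @ bit 0 → (0x3c69>>0)&0x3 = 0x1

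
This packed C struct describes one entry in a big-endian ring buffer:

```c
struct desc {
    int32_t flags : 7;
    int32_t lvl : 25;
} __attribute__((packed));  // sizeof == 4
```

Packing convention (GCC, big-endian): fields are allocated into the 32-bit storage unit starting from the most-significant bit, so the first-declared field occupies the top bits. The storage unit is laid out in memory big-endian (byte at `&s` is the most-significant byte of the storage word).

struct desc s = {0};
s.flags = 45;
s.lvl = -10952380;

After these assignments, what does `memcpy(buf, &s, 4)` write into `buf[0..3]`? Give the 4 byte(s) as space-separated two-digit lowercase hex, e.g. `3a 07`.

[25+:7] flags=45 & 0x7f = 0x2d; word=0x5a000000
[0+:25] lvl=-10952380 & 0x1ffffff = 0x158e144; word=0x5b58e144
word = 0x5b58e144 → big-endian bytes:
  [0]=0x5b  [1]=0x58  [2]=0xe1  [3]=0x44

5b 58 e1 44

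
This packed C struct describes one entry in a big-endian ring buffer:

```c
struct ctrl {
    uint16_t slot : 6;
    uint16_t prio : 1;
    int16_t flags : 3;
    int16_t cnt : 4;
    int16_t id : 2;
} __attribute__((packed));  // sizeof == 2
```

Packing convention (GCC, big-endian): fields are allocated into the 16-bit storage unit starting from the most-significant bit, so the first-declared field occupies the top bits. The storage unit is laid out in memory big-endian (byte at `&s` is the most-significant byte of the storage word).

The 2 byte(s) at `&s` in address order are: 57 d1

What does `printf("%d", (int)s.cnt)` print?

4

[0]=0x57 [1]=0xd1 (big-endian) → word 0x57d1
slot [10+:6] = (word>>10) & 0x3f = 21
prio [9+:1] = (word>>9) & 0x1 = 1
flags [6+:3] = (word>>6) & 0x7 = 7
cnt [2+:4] = (word>>2) & 0xf = 4  ←
id [0+:2] = (word>>0) & 0x3 = 1
cnt signed 4b, MSB=0: value = 4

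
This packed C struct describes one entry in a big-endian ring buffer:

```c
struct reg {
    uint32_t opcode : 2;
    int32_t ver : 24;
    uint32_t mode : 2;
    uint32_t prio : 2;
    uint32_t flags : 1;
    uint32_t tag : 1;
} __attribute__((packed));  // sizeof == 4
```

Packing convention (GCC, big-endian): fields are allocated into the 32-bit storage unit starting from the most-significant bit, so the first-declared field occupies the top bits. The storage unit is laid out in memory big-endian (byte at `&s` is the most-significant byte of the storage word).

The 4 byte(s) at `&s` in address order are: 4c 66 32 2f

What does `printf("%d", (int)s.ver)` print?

3250376

[0]=0x4c [1]=0x66 [2]=0x32 [3]=0x2f (big-endian) → word 0x4c66322f
opcode [30+:2] = (word>>30) & 0x3 = 1
ver [6+:24] = (word>>6) & 0xffffff = 3250376  ←
mode [4+:2] = (word>>4) & 0x3 = 2
prio [2+:2] = (word>>2) & 0x3 = 3
flags [1+:1] = (word>>1) & 0x1 = 1
tag [0+:1] = (word>>0) & 0x1 = 1
ver signed 24b, MSB=0: value = 3250376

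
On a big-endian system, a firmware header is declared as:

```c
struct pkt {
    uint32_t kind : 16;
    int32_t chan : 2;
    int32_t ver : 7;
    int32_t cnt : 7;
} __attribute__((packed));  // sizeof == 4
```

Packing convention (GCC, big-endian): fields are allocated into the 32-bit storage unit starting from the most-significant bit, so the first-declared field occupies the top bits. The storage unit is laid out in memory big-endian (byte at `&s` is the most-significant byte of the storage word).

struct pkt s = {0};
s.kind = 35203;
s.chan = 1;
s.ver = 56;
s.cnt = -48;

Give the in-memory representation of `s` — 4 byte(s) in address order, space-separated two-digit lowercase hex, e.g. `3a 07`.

89 83 5c 50

kind (16b) val=35203 bits=0x8983 at bit 16: 0x89830000
chan (2b) val=1 bits=0x1 at bit 14: 0x89834000
ver (7b) val=56 bits=0x38 at bit 7: 0x89835c00
cnt (7b) val=-48 bits=0x50 at bit 0: 0x89835c50
word = 0x89835c50 → big-endian bytes:
  [0]=0x89  [1]=0x83  [2]=0x5c  [3]=0x50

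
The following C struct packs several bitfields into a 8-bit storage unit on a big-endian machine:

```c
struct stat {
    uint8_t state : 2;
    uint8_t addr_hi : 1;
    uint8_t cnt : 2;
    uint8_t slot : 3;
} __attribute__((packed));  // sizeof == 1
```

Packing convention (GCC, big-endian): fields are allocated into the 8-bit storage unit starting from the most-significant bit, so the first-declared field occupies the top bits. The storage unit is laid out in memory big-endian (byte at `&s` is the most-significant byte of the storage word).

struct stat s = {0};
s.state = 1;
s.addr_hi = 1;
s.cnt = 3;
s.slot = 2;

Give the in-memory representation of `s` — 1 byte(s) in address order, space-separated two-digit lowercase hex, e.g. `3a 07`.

7a

state (2b) val=1 bits=0x1 at bit 6: 0x40
addr_hi (1b) val=1 bits=0x1 at bit 5: 0x60
cnt (2b) val=3 bits=0x3 at bit 3: 0x78
slot (3b) val=2 bits=0x2 at bit 0: 0x7a
word = 0x7a → big-endian bytes:
  [0]=0x7a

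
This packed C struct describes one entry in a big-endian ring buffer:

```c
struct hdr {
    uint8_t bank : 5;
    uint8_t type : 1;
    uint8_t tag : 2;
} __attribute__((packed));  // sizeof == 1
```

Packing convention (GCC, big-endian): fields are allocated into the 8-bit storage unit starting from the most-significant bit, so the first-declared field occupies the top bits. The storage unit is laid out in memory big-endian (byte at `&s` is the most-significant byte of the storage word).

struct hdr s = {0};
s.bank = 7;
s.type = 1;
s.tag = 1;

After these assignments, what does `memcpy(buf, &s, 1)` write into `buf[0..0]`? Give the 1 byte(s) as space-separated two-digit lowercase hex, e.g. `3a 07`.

bank (5b) val=7 bits=0x7 at bit 3: 0x38
type (1b) val=1 bits=0x1 at bit 2: 0x3c
tag (2b) val=1 bits=0x1 at bit 0: 0x3d
word = 0x3d → big-endian bytes:
  [0]=0x3d

3d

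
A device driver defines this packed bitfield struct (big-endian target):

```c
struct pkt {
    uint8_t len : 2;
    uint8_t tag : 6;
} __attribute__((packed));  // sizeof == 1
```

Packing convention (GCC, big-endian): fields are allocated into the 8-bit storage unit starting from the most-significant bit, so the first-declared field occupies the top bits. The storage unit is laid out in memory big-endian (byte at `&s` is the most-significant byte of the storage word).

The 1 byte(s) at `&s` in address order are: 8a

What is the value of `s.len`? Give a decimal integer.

[0]=0x8a (big-endian) → word 0x8a
len:2 @ bit 6 → (0x8a>>6)&0x3 = 0x2  ←
tag:6 @ bit 0 → (0x8a>>0)&0x3f = 0xa

2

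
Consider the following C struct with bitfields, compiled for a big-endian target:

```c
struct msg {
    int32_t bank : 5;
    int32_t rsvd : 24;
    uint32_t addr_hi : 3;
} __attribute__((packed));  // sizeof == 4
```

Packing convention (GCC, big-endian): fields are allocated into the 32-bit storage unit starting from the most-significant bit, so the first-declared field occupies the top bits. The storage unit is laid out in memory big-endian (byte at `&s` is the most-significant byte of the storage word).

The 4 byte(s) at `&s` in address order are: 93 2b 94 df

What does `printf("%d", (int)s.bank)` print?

[0]=0x93 [1]=0x2b [2]=0x94 [3]=0xdf (big-endian) → word 0x932b94df
bank:5 @ bit 27 → (0x932b94df>>27)&0x1f = 0x12  ←
rsvd:24 @ bit 3 → (0x932b94df>>3)&0xffffff = 0x65729b
addr_hi:3 @ bit 0 → (0x932b94df>>0)&0x7 = 0x7
bank signed 5b, MSB=1: 18 - 32 = -14

-14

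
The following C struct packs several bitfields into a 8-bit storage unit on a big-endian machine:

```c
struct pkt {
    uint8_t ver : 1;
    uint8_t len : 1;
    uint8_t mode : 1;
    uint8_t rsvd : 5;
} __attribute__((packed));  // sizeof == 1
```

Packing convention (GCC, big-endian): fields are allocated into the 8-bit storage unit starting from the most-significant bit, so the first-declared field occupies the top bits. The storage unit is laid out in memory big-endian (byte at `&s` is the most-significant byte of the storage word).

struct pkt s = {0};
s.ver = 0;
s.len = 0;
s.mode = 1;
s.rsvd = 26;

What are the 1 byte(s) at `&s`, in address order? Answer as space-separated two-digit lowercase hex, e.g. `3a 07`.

[7+:1] ver=0 & 0x1 = 0x0; word=0x00
[6+:1] len=0 & 0x1 = 0x0; word=0x00
[5+:1] mode=1 & 0x1 = 0x1; word=0x20
[0+:5] rsvd=26 & 0x1f = 0x1a; word=0x3a
word = 0x3a → big-endian bytes:
  [0]=0x3a

3a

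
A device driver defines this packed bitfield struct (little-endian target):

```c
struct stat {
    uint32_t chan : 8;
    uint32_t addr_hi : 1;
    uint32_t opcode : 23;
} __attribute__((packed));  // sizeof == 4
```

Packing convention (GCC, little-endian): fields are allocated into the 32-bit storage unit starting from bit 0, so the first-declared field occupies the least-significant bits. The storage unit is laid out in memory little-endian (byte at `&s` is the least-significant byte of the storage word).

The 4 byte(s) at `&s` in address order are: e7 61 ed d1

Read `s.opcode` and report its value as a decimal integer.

[0]=0xe7 [1]=0x61 [2]=0xed [3]=0xd1 (little-endian) → word 0xd1ed61e7
chan [0+:8] = (word>>0) & 0xff = 231
addr_hi [8+:1] = (word>>8) & 0x1 = 1
opcode [9+:23] = (word>>9) & 0x7fffff = 6878896  ←

6878896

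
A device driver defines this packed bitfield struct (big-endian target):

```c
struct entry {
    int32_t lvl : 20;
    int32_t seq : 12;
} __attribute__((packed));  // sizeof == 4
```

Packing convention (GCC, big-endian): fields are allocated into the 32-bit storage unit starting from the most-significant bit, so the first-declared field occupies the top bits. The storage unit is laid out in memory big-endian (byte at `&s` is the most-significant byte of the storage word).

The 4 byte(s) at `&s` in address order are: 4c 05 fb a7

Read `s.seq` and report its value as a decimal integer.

[0]=0x4c [1]=0x05 [2]=0xfb [3]=0xa7 (big-endian) → word 0x4c05fba7
lvl [12+:20] = (word>>12) & 0xfffff = 311391
seq [0+:12] = (word>>0) & 0xfff = 2983  ←
seq signed 12b, MSB=1: 2983 - 4096 = -1113

-1113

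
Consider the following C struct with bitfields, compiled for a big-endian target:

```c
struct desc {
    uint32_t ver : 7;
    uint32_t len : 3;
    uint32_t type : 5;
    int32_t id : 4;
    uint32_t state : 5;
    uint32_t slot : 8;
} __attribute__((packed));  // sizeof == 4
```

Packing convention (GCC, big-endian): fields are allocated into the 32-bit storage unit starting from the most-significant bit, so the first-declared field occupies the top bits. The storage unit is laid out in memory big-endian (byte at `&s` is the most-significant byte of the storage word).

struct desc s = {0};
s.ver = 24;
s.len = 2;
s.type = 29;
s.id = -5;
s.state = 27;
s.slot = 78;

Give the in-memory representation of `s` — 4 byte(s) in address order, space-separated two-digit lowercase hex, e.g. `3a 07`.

30 bb 7b 4e

ver:7 = 24 → 0x18 << 25 → word 0x30000000
len:3 = 2 → 0x2 << 22 → word 0x30800000
type:5 = 29 → 0x1d << 17 → word 0x30ba0000
id:4 = -5 → 0xb << 13 → word 0x30bb6000
state:5 = 27 → 0x1b << 8 → word 0x30bb7b00
slot:8 = 78 → 0x4e << 0 → word 0x30bb7b4e
word = 0x30bb7b4e → big-endian bytes:
  [0]=0x30  [1]=0xbb  [2]=0x7b  [3]=0x4e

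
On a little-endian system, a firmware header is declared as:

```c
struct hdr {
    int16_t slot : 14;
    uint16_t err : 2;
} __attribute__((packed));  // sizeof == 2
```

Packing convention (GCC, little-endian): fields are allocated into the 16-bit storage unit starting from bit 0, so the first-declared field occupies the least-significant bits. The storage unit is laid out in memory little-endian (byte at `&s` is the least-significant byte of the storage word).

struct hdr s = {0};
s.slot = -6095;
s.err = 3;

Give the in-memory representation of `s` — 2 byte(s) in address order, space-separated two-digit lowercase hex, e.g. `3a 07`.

31 e8

[0+:14] slot=-6095 & 0x3fff = 0x2831; word=0x2831
[14+:2] err=3 & 0x3 = 0x3; word=0xe831
word = 0xe831 → little-endian bytes:
  [0]=0x31  [1]=0xe8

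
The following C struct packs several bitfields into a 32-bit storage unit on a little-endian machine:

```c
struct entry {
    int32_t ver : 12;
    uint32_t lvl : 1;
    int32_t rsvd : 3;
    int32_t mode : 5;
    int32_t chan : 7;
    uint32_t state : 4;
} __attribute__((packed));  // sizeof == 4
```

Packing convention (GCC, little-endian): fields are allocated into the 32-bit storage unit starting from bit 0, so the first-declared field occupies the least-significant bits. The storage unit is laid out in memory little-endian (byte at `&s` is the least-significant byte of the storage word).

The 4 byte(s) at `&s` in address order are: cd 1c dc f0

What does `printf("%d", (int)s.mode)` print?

-4

[0]=0xcd [1]=0x1c [2]=0xdc [3]=0xf0 (little-endian) → word 0xf0dc1ccd
ver [0+:12] = (word>>0) & 0xfff = 3277
lvl [12+:1] = (word>>12) & 0x1 = 1
rsvd [13+:3] = (word>>13) & 0x7 = 0
mode [16+:5] = (word>>16) & 0x1f = 28  ←
chan [21+:7] = (word>>21) & 0x7f = 6
state [28+:4] = (word>>28) & 0xf = 15
mode signed 5b, MSB=1: 28 - 32 = -4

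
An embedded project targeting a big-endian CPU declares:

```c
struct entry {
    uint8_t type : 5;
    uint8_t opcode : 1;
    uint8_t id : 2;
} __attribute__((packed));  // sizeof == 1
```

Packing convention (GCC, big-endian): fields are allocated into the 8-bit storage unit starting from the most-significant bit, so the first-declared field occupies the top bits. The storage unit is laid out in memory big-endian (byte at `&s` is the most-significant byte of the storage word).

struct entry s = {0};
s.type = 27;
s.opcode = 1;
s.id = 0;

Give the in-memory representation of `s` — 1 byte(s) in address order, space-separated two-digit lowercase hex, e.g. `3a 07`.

type (5b) val=27 bits=0x1b at bit 3: 0xd8
opcode (1b) val=1 bits=0x1 at bit 2: 0xdc
id (2b) val=0 bits=0x0 at bit 0: 0xdc
word = 0xdc → big-endian bytes:
  [0]=0xdc

dc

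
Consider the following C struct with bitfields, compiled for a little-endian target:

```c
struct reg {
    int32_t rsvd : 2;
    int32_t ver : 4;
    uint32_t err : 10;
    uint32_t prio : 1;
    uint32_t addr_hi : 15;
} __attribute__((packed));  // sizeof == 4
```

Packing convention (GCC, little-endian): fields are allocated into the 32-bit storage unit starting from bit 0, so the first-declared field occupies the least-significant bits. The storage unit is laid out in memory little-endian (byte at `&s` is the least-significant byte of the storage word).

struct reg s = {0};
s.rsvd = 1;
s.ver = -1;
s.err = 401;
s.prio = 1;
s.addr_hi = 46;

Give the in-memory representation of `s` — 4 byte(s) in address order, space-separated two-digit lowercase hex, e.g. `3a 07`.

7d 64 5d 00

rsvd:2 = 1 → 0x1 << 0 → word 0x00000001
ver:4 = -1 → 0xf << 2 → word 0x0000003d
err:10 = 401 → 0x191 << 6 → word 0x0000647d
prio:1 = 1 → 0x1 << 16 → word 0x0001647d
addr_hi:15 = 46 → 0x2e << 17 → word 0x005d647d
word = 0x005d647d → little-endian bytes:
  [0]=0x7d  [1]=0x64  [2]=0x5d  [3]=0x00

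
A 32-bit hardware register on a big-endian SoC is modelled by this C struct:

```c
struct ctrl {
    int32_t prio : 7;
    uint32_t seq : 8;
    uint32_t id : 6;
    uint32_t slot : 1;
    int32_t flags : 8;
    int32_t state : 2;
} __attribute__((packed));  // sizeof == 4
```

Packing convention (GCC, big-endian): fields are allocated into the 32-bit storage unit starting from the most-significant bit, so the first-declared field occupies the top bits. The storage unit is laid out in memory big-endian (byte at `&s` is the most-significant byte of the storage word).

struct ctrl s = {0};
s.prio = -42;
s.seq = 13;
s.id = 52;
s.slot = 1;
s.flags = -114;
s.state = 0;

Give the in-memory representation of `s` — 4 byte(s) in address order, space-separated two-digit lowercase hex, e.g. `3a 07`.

prio (7b) val=-42 bits=0x56 at bit 25: 0xac000000
seq (8b) val=13 bits=0xd at bit 17: 0xac1a0000
id (6b) val=52 bits=0x34 at bit 11: 0xac1ba000
slot (1b) val=1 bits=0x1 at bit 10: 0xac1ba400
flags (8b) val=-114 bits=0x8e at bit 2: 0xac1ba638
state (2b) val=0 bits=0x0 at bit 0: 0xac1ba638
word = 0xac1ba638 → big-endian bytes:
  [0]=0xac  [1]=0x1b  [2]=0xa6  [3]=0x38

ac 1b a6 38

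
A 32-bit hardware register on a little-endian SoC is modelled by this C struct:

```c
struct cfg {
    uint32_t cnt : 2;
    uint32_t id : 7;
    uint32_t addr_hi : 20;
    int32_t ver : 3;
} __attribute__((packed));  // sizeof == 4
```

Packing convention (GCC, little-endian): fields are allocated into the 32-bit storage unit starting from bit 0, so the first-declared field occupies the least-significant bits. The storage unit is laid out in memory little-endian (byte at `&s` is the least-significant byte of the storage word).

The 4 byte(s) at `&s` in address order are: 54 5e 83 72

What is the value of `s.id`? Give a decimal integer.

21

[0]=0x54 [1]=0x5e [2]=0x83 [3]=0x72 (little-endian) → word 0x72835e54
cnt [0+:2] = (word>>0) & 0x3 = 0
id [2+:7] = (word>>2) & 0x7f = 21  ←
addr_hi [9+:20] = (word>>9) & 0xfffff = 606639
ver [29+:3] = (word>>29) & 0x7 = 3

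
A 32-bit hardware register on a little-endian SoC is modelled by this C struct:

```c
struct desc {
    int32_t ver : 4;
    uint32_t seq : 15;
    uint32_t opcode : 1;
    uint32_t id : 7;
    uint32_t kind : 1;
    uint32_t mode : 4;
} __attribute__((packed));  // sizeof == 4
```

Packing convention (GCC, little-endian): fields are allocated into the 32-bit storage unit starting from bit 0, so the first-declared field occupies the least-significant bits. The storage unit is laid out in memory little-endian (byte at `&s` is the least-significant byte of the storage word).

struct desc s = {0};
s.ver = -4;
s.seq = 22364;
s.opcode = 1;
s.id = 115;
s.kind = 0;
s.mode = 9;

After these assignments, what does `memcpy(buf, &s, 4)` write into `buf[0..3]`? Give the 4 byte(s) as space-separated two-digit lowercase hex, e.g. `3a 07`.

ver:4 = -4 → 0xc << 0 → word 0x0000000c
seq:15 = 22364 → 0x575c << 4 → word 0x000575cc
opcode:1 = 1 → 0x1 << 19 → word 0x000d75cc
id:7 = 115 → 0x73 << 20 → word 0x073d75cc
kind:1 = 0 → 0x0 << 27 → word 0x073d75cc
mode:4 = 9 → 0x9 << 28 → word 0x973d75cc
word = 0x973d75cc → little-endian bytes:
  [0]=0xcc  [1]=0x75  [2]=0x3d  [3]=0x97

cc 75 3d 97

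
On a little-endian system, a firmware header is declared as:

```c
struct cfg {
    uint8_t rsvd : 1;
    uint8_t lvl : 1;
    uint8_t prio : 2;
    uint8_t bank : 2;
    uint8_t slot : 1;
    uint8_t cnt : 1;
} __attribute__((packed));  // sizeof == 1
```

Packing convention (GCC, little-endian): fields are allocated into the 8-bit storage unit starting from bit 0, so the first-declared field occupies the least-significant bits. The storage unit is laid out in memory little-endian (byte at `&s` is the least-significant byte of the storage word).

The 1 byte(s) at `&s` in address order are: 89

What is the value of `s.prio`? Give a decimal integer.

2

[0]=0x89 (little-endian) → word 0x89
rsvd:1 @ bit 0 → (0x89>>0)&0x1 = 0x1
lvl:1 @ bit 1 → (0x89>>1)&0x1 = 0x0
prio:2 @ bit 2 → (0x89>>2)&0x3 = 0x2  ←
bank:2 @ bit 4 → (0x89>>4)&0x3 = 0x0
slot:1 @ bit 6 → (0x89>>6)&0x1 = 0x0
cnt:1 @ bit 7 → (0x89>>7)&0x1 = 0x1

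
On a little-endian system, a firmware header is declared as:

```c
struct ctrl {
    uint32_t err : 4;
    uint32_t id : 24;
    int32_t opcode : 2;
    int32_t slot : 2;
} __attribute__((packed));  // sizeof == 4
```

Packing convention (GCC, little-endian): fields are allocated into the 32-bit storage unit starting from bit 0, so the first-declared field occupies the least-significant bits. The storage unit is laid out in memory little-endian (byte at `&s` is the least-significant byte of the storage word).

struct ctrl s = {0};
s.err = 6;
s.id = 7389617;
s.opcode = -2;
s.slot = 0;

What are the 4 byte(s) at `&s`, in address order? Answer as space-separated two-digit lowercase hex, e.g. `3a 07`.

[0+:4] err=6 & 0xf = 0x6; word=0x00000006
[4+:24] id=7389617 & 0xffffff = 0x70c1b1; word=0x070c1b16
[28+:2] opcode=-2 & 0x3 = 0x2; word=0x270c1b16
[30+:2] slot=0 & 0x3 = 0x0; word=0x270c1b16
word = 0x270c1b16 → little-endian bytes:
  [0]=0x16  [1]=0x1b  [2]=0x0c  [3]=0x27

16 1b 0c 27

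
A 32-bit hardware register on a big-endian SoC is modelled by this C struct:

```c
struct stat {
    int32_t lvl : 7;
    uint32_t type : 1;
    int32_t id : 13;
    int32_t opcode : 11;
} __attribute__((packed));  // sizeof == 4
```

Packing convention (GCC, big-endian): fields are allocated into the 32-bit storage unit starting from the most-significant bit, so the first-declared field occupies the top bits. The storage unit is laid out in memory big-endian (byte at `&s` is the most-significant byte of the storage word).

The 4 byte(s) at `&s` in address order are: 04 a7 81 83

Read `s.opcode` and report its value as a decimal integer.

[0]=0x04 [1]=0xa7 [2]=0x81 [3]=0x83 (big-endian) → word 0x04a78183
lvl [25+:7] = (word>>25) & 0x7f = 2
type [24+:1] = (word>>24) & 0x1 = 0
id [11+:13] = (word>>11) & 0x1fff = 5360
opcode [0+:11] = (word>>0) & 0x7ff = 387  ←
opcode signed 11b, MSB=0: value = 387

387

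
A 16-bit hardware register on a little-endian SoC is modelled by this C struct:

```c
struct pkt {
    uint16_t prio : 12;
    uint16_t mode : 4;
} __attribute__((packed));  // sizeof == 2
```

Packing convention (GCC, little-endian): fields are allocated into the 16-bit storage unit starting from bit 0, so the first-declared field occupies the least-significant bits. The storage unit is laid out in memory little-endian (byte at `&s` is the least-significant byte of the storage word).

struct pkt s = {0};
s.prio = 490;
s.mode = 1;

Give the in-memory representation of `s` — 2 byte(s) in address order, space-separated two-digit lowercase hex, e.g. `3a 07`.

prio:12 = 490 → 0x1ea << 0 → word 0x01ea
mode:4 = 1 → 0x1 << 12 → word 0x11ea
word = 0x11ea → little-endian bytes:
  [0]=0xea  [1]=0x11

ea 11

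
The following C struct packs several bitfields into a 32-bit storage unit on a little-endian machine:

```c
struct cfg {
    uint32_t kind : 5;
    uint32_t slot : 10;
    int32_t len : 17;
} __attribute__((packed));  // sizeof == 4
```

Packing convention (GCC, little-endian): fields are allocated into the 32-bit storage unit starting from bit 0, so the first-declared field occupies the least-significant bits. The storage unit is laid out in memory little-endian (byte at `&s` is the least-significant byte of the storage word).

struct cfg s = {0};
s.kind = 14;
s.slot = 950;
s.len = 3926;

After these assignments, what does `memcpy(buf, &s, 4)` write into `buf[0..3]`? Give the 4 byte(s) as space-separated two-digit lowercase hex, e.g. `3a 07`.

ce 76 ab 07

kind (5b) val=14 bits=0xe at bit 0: 0x0000000e
slot (10b) val=950 bits=0x3b6 at bit 5: 0x000076ce
len (17b) val=3926 bits=0xf56 at bit 15: 0x07ab76ce
word = 0x07ab76ce → little-endian bytes:
  [0]=0xce  [1]=0x76  [2]=0xab  [3]=0x07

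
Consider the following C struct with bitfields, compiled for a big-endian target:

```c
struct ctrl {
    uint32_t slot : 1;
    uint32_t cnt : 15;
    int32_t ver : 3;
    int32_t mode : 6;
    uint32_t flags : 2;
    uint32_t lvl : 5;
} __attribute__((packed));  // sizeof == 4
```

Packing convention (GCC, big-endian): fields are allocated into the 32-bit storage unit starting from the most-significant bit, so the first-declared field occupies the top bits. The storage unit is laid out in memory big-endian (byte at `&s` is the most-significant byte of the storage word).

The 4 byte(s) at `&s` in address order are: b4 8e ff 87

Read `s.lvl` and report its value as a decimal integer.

[0]=0xb4 [1]=0x8e [2]=0xff [3]=0x87 (big-endian) → word 0xb48eff87
slot:1 @ bit 31 → (0xb48eff87>>31)&0x1 = 0x1
cnt:15 @ bit 16 → (0xb48eff87>>16)&0x7fff = 0x348e
ver:3 @ bit 13 → (0xb48eff87>>13)&0x7 = 0x7
mode:6 @ bit 7 → (0xb48eff87>>7)&0x3f = 0x3f
flags:2 @ bit 5 → (0xb48eff87>>5)&0x3 = 0x0
lvl:5 @ bit 0 → (0xb48eff87>>0)&0x1f = 0x7  ←

7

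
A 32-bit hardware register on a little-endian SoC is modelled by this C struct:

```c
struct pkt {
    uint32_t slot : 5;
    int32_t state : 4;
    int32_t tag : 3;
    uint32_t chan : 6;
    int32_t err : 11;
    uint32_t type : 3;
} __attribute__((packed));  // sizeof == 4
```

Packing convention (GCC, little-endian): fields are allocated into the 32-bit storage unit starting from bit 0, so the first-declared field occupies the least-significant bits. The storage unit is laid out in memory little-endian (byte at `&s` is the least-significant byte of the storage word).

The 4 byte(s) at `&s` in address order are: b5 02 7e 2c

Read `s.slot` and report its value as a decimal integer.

[0]=0xb5 [1]=0x02 [2]=0x7e [3]=0x2c (little-endian) → word 0x2c7e02b5
slot [0+:5] = (word>>0) & 0x1f = 21  ←
state [5+:4] = (word>>5) & 0xf = 5
tag [9+:3] = (word>>9) & 0x7 = 1
chan [12+:6] = (word>>12) & 0x3f = 32
err [18+:11] = (word>>18) & 0x7ff = 799
type [29+:3] = (word>>29) & 0x7 = 1

21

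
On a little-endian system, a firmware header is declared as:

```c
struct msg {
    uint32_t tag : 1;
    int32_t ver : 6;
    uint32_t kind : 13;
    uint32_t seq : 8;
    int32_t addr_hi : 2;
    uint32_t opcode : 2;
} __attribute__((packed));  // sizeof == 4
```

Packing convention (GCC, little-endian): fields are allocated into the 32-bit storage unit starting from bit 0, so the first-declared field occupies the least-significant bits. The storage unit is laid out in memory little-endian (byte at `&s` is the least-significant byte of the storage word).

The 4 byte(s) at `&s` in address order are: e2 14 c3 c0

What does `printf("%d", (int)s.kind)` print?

[0]=0xe2 [1]=0x14 [2]=0xc3 [3]=0xc0 (little-endian) → word 0xc0c314e2
tag [0+:1] = (word>>0) & 0x1 = 0
ver [1+:6] = (word>>1) & 0x3f = 49
kind [7+:13] = (word>>7) & 0x1fff = 1577  ←
seq [20+:8] = (word>>20) & 0xff = 12
addr_hi [28+:2] = (word>>28) & 0x3 = 0
opcode [30+:2] = (word>>30) & 0x3 = 3

1577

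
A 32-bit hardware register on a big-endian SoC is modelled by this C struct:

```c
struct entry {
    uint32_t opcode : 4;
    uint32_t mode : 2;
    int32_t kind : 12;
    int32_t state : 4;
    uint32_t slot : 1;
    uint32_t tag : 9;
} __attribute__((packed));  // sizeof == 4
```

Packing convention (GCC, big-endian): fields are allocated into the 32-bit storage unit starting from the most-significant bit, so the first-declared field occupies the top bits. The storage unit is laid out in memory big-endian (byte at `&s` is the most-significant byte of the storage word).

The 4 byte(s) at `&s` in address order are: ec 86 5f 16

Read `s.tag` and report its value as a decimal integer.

[0]=0xec [1]=0x86 [2]=0x5f [3]=0x16 (big-endian) → word 0xec865f16
opcode [28+:4] = (word>>28) & 0xf = 14
mode [26+:2] = (word>>26) & 0x3 = 3
kind [14+:12] = (word>>14) & 0xfff = 537
state [10+:4] = (word>>10) & 0xf = 7
slot [9+:1] = (word>>9) & 0x1 = 1
tag [0+:9] = (word>>0) & 0x1ff = 278  ←

278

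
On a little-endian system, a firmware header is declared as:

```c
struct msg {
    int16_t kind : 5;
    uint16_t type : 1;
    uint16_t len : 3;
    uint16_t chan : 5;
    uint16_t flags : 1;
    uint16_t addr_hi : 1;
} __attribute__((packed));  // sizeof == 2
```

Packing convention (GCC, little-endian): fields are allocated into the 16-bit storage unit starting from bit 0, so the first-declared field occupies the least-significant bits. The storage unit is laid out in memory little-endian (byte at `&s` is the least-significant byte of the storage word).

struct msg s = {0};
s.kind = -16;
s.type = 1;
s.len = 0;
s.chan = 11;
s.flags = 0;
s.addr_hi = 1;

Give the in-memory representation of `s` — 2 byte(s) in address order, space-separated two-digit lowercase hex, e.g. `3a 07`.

[0+:5] kind=-16 & 0x1f = 0x10; word=0x0010
[5+:1] type=1 & 0x1 = 0x1; word=0x0030
[6+:3] len=0 & 0x7 = 0x0; word=0x0030
[9+:5] chan=11 & 0x1f = 0xb; word=0x1630
[14+:1] flags=0 & 0x1 = 0x0; word=0x1630
[15+:1] addr_hi=1 & 0x1 = 0x1; word=0x9630
word = 0x9630 → little-endian bytes:
  [0]=0x30  [1]=0x96

30 96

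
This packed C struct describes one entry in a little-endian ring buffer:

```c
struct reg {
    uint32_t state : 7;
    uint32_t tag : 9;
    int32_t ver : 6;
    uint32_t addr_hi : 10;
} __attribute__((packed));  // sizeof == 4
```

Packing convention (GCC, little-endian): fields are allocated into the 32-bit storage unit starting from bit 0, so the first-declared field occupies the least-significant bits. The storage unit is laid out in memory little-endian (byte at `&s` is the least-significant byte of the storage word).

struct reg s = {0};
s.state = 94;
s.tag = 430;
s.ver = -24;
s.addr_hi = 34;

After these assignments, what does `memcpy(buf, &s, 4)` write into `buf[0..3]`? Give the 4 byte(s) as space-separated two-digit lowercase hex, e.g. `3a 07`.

5e d7 a8 08

state:7 = 94 → 0x5e << 0 → word 0x0000005e
tag:9 = 430 → 0x1ae << 7 → word 0x0000d75e
ver:6 = -24 → 0x28 << 16 → word 0x0028d75e
addr_hi:10 = 34 → 0x22 << 22 → word 0x08a8d75e
word = 0x08a8d75e → little-endian bytes:
  [0]=0x5e  [1]=0xd7  [2]=0xa8  [3]=0x08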